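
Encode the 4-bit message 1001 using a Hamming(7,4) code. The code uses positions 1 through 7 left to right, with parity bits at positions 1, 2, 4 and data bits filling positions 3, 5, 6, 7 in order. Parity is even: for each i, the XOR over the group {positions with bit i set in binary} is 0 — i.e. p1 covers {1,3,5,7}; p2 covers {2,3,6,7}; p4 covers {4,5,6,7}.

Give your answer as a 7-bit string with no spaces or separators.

0011001

Place data at non-parity positions: p1 p2 1 p4 0 0 1
p1 (pos 1,3,5,7): XOR of data positions = 1⊕0⊕1 = 0
p2 (pos 2,3,6,7): XOR of data positions = 1⊕0⊕1 = 0
p4 (pos 4,5,6,7): XOR of data positions = 0⊕0⊕1 = 1
Codeword: 0011001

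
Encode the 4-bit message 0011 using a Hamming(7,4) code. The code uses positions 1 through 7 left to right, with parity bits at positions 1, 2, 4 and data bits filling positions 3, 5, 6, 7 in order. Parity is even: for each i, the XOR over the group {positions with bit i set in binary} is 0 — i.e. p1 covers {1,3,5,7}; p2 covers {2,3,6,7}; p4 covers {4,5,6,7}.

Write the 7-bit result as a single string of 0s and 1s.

1000011

Place data at non-parity positions: p1 p2 0 p4 0 1 1
p1 (pos 1,3,5,7): XOR of data positions = 0⊕0⊕1 = 1
p2 (pos 2,3,6,7): XOR of data positions = 0⊕1⊕1 = 0
p4 (pos 4,5,6,7): XOR of data positions = 0⊕1⊕1 = 0
Codeword: 1000011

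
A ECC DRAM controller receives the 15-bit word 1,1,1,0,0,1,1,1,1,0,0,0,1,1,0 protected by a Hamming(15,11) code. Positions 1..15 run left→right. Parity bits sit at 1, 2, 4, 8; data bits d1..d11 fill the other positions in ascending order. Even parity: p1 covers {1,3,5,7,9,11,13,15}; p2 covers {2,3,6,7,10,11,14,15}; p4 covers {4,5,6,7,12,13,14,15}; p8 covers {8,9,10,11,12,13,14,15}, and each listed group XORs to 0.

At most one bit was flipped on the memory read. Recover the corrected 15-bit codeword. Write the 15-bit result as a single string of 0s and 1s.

s1 (pos 1,3,5,7,9,11,13,15): 1⊕1⊕0⊕1⊕1⊕0⊕1⊕0 = 1
s2 (pos 2,3,6,7,10,11,14,15): 1⊕1⊕1⊕1⊕0⊕0⊕1⊕0 = 1
s4 (pos 4,5,6,7,12,13,14,15): 0⊕0⊕1⊕1⊕0⊕1⊕1⊕0 = 0
s8 (pos 8,9,10,11,12,13,14,15): 1⊕1⊕0⊕0⊕0⊕1⊕1⊕0 = 0
Syndrome s8…s1 = 0011 → error at position 3.
Flip position 3: 111001111000110 → 110001111000110

110001111000110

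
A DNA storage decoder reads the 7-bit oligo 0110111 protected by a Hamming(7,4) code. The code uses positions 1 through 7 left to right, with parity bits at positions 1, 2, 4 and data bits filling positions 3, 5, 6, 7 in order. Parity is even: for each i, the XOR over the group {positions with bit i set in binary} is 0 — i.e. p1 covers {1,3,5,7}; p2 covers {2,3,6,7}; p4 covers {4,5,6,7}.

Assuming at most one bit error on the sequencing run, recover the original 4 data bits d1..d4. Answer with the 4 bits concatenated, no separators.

s1 (pos 1,3,5,7): 0⊕1⊕1⊕1 = 1
s2 (pos 2,3,6,7): 1⊕1⊕1⊕1 = 0
s4 (pos 4,5,6,7): 0⊕1⊕1⊕1 = 1
Syndrome s4…s1 = 101 → error at position 5.
Flip position 5: 0110111 → 0110011
Read data bits from positions 3,5,6,7: 1011

1011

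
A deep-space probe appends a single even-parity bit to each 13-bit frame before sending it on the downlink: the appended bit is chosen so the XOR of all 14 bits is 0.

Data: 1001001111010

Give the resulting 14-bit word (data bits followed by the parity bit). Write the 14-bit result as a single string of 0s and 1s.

XOR of the 13 data bits: 1⊕0⊕0⊕1⊕0⊕0⊕1⊕1⊕1⊕1⊕0⊕1⊕0 = 1
Parity bit = 1 (so all 14 bits XOR to 0).

10010011110101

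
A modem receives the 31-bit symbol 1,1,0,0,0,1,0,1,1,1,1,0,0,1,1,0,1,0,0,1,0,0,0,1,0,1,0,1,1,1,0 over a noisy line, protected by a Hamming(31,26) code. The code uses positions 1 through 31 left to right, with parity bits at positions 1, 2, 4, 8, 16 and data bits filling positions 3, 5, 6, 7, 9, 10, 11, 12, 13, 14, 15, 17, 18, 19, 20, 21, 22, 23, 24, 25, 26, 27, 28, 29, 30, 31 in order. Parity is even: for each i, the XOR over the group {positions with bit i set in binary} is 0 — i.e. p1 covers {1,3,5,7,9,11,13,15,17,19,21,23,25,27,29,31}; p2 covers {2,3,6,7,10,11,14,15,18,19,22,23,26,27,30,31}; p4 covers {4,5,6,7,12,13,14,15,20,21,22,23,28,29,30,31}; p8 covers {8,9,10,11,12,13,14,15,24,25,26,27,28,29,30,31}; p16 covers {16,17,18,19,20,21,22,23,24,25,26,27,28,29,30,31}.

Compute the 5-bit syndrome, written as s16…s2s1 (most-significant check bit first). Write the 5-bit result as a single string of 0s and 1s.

s1 (pos 1,3,5,7,9,11,13,15,17,19,21,23,25,27,29,31): 1⊕0⊕0⊕0⊕1⊕1⊕0⊕1⊕1⊕0⊕0⊕0⊕0⊕0⊕1⊕0 = 0
s2 (pos 2,3,6,7,10,11,14,15,18,19,22,23,26,27,30,31): 1⊕0⊕1⊕0⊕1⊕1⊕1⊕1⊕0⊕0⊕0⊕0⊕1⊕0⊕1⊕0 = 0
s4 (pos 4,5,6,7,12,13,14,15,20,21,22,23,28,29,30,31): 0⊕0⊕1⊕0⊕0⊕0⊕1⊕1⊕1⊕0⊕0⊕0⊕1⊕1⊕1⊕0 = 1
s8 (pos 8,9,10,11,12,13,14,15,24,25,26,27,28,29,30,31): 1⊕1⊕1⊕1⊕0⊕0⊕1⊕1⊕1⊕0⊕1⊕0⊕1⊕1⊕1⊕0 = 1
s16 (pos 16,17,18,19,20,21,22,23,24,25,26,27,28,29,30,31): 0⊕1⊕0⊕0⊕1⊕0⊕0⊕0⊕1⊕0⊕1⊕0⊕1⊕1⊕1⊕0 = 1
Syndrome s16…s1 = 11100 → error at position 28.

11100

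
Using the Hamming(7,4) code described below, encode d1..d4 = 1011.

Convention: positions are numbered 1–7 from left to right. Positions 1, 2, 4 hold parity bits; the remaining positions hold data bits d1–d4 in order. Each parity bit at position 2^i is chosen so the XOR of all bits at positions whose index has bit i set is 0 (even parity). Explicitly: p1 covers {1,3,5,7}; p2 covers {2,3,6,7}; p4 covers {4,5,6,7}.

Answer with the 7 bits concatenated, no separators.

0110011

Place data at non-parity positions: p1 p2 1 p4 0 1 1
p1 (pos 1,3,5,7): XOR of data positions = 1⊕0⊕1 = 0
p2 (pos 2,3,6,7): XOR of data positions = 1⊕1⊕1 = 1
p4 (pos 4,5,6,7): XOR of data positions = 0⊕1⊕1 = 0
Codeword: 0110011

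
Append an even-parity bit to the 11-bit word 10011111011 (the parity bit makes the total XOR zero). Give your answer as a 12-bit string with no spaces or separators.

XOR of the 11 data bits: 1⊕0⊕0⊕1⊕1⊕1⊕1⊕1⊕0⊕1⊕1 = 0
Parity bit = 0 (so all 12 bits XOR to 0).

100111110110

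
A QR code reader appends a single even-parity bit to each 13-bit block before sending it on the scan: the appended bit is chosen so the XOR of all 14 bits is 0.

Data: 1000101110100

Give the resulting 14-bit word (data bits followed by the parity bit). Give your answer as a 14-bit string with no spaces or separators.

XOR of the 13 data bits: 1⊕0⊕0⊕0⊕1⊕0⊕1⊕1⊕1⊕0⊕1⊕0⊕0 = 0
Parity bit = 0 (so all 14 bits XOR to 0).

10001011101000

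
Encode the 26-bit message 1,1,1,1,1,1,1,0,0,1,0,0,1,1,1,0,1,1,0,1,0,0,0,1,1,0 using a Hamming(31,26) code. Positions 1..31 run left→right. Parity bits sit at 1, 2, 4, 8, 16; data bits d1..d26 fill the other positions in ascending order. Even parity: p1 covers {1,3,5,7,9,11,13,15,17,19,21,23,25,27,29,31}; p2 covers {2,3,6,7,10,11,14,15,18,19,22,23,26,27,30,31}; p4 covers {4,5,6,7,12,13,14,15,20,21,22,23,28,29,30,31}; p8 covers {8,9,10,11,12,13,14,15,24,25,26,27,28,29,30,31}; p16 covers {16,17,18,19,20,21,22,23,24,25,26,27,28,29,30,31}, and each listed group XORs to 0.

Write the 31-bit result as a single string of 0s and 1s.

Place data at non-parity positions: p1 p2 1 p4 1 1 1 p8 1 1 1 0 0 1 0 p16 0 1 1 1 0 1 1 0 1 0 0 0 1 1 0
p1 (pos 1,3,5,7,9,11,13,15,17,19,21,23,25,27,29,31): XOR of data positions = 1⊕1⊕1⊕1⊕1⊕0⊕0⊕0⊕1⊕0⊕1⊕1⊕0⊕1⊕0 = 1
p2 (pos 2,3,6,7,10,11,14,15,18,19,22,23,26,27,30,31): XOR of data positions = 1⊕1⊕1⊕1⊕1⊕1⊕0⊕1⊕1⊕1⊕1⊕0⊕0⊕1⊕0 = 1
p4 (pos 4,5,6,7,12,13,14,15,20,21,22,23,28,29,30,31): XOR of data positions = 1⊕1⊕1⊕0⊕0⊕1⊕0⊕1⊕0⊕1⊕1⊕0⊕1⊕1⊕0 = 1
p8 (pos 8,9,10,11,12,13,14,15,24,25,26,27,28,29,30,31): XOR of data positions = 1⊕1⊕1⊕0⊕0⊕1⊕0⊕0⊕1⊕0⊕0⊕0⊕1⊕1⊕0 = 1
p16 (pos 16,17,18,19,20,21,22,23,24,25,26,27,28,29,30,31): XOR of data positions = 0⊕1⊕1⊕1⊕0⊕1⊕1⊕0⊕1⊕0⊕0⊕0⊕1⊕1⊕0 = 0
Codeword: 1111111111100100011101101000110

1111111111100100011101101000110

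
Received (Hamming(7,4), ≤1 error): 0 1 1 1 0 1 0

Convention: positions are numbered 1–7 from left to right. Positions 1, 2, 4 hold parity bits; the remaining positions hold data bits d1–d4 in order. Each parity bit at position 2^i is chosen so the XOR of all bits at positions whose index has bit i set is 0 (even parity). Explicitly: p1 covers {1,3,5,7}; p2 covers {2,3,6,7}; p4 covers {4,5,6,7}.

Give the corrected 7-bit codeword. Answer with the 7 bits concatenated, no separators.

0101010

s1 (pos 1,3,5,7): 0⊕1⊕0⊕0 = 1
s2 (pos 2,3,6,7): 1⊕1⊕1⊕0 = 1
s4 (pos 4,5,6,7): 1⊕0⊕1⊕0 = 0
Syndrome s4…s1 = 011 → error at position 3.
Flip position 3: 0111010 → 0101010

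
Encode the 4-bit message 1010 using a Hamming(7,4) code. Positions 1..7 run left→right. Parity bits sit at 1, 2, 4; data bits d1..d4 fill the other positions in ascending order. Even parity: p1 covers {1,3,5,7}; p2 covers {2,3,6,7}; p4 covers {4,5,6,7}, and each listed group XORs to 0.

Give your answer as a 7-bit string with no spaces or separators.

1011010

Place data at non-parity positions: p1 p2 1 p4 0 1 0
p1 (pos 1,3,5,7): XOR of data positions = 1⊕0⊕0 = 1
p2 (pos 2,3,6,7): XOR of data positions = 1⊕1⊕0 = 0
p4 (pos 4,5,6,7): XOR of data positions = 0⊕1⊕0 = 1
Codeword: 1011010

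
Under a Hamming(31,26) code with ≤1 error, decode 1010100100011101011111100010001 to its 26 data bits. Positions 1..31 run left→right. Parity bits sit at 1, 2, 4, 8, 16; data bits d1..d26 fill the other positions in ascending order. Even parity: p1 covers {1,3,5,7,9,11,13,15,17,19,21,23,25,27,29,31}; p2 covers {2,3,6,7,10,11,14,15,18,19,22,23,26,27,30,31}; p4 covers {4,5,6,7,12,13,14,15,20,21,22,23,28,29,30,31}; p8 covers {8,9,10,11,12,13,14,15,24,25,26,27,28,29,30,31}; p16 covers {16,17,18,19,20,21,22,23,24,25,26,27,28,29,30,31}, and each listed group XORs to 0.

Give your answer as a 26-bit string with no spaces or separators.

s1 (pos 1,3,5,7,9,11,13,15,17,19,21,23,25,27,29,31): 1⊕1⊕1⊕0⊕0⊕0⊕1⊕0⊕0⊕1⊕1⊕1⊕0⊕1⊕0⊕1 = 1
s2 (pos 2,3,6,7,10,11,14,15,18,19,22,23,26,27,30,31): 0⊕1⊕0⊕0⊕0⊕0⊕1⊕0⊕1⊕1⊕1⊕1⊕0⊕1⊕0⊕1 = 0
s4 (pos 4,5,6,7,12,13,14,15,20,21,22,23,28,29,30,31): 0⊕1⊕0⊕0⊕1⊕1⊕1⊕0⊕1⊕1⊕1⊕1⊕0⊕0⊕0⊕1 = 1
s8 (pos 8,9,10,11,12,13,14,15,24,25,26,27,28,29,30,31): 1⊕0⊕0⊕0⊕1⊕1⊕1⊕0⊕0⊕0⊕0⊕1⊕0⊕0⊕0⊕1 = 0
s16 (pos 16,17,18,19,20,21,22,23,24,25,26,27,28,29,30,31): 1⊕0⊕1⊕1⊕1⊕1⊕1⊕1⊕0⊕0⊕0⊕1⊕0⊕0⊕0⊕1 = 1
Syndrome s16…s1 = 10101 → error at position 21.
Flip position 21: 1010100100011101011111100010001 → 1010100100011101011101100010001
Read data bits from positions 3,5,6,7,9,10,11,12,13,14,15,17,18,19,20,21,22,23,24,25,26,27,28,29,30,31: 11000001110011101100010001

11000001110011101100010001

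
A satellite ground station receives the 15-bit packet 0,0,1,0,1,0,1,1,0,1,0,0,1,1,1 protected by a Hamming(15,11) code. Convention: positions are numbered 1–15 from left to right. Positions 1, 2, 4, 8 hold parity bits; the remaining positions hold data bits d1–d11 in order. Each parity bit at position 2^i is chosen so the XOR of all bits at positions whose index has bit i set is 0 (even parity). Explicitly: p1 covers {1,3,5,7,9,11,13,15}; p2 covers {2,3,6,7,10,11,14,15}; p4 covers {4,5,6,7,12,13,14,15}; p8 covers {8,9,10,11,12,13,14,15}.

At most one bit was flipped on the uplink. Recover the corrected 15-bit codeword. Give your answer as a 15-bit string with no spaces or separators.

001010110100110

s1 (pos 1,3,5,7,9,11,13,15): 0⊕1⊕1⊕1⊕0⊕0⊕1⊕1 = 1
s2 (pos 2,3,6,7,10,11,14,15): 0⊕1⊕0⊕1⊕1⊕0⊕1⊕1 = 1
s4 (pos 4,5,6,7,12,13,14,15): 0⊕1⊕0⊕1⊕0⊕1⊕1⊕1 = 1
s8 (pos 8,9,10,11,12,13,14,15): 1⊕0⊕1⊕0⊕0⊕1⊕1⊕1 = 1
Syndrome s8…s1 = 1111 → error at position 15.
Flip position 15: 001010110100111 → 001010110100110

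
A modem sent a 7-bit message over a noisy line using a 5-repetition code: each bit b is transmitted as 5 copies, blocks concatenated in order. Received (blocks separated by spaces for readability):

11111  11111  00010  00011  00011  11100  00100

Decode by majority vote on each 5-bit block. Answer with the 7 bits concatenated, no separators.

1100010

Block 1 (11111): 5 ones → 1
Block 2 (11111): 5 ones → 1
Block 3 (00010): 1 one → 0
Block 4 (00011): 2 ones → 0
Block 5 (00011): 2 ones → 0
Block 6 (11100): 3 ones → 1
Block 7 (00100): 1 one → 0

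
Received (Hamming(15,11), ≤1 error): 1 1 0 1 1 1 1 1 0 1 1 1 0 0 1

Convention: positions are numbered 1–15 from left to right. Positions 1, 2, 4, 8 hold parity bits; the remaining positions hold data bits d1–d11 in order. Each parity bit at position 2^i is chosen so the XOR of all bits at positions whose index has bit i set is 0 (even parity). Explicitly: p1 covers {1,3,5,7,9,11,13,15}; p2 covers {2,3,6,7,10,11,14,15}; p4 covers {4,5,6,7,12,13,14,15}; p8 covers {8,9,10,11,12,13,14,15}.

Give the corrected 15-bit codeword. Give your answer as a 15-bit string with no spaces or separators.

s1 (pos 1,3,5,7,9,11,13,15): 1⊕0⊕1⊕1⊕0⊕1⊕0⊕1 = 1
s2 (pos 2,3,6,7,10,11,14,15): 1⊕0⊕1⊕1⊕1⊕1⊕0⊕1 = 0
s4 (pos 4,5,6,7,12,13,14,15): 1⊕1⊕1⊕1⊕1⊕0⊕0⊕1 = 0
s8 (pos 8,9,10,11,12,13,14,15): 1⊕0⊕1⊕1⊕1⊕0⊕0⊕1 = 1
Syndrome s8…s1 = 1001 → error at position 9.
Flip position 9: 110111110111001 → 110111111111001

110111111111001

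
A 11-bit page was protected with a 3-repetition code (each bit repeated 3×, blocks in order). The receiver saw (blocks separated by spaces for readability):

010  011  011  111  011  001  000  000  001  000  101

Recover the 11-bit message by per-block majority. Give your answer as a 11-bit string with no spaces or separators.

01111000001

Block 1 (010): 1 one → 0
Block 2 (011): 2 ones → 1
Block 3 (011): 2 ones → 1
Block 4 (111): 3 ones → 1
Block 5 (011): 2 ones → 1
Block 6 (001): 1 one → 0
Block 7 (000): 0 ones → 0
Block 8 (000): 0 ones → 0
Block 9 (001): 1 one → 0
Block 10 (000): 0 ones → 0
Block 11 (101): 2 ones → 1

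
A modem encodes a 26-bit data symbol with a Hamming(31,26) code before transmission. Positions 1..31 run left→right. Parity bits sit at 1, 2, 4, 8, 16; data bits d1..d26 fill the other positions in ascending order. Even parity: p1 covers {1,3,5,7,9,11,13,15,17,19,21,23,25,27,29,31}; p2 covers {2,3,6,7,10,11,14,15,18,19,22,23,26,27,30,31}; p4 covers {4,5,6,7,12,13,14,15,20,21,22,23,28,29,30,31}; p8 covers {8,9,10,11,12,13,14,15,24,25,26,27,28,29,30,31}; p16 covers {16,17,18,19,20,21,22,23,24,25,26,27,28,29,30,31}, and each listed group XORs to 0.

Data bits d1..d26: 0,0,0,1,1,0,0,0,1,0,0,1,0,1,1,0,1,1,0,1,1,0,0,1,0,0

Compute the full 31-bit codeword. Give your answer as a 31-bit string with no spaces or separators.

Place data at non-parity positions: p1 p2 0 p4 0 0 1 p8 1 0 0 0 1 0 0 p16 1 0 1 1 0 1 1 0 1 1 0 0 1 0 0
p1 (pos 1,3,5,7,9,11,13,15,17,19,21,23,25,27,29,31): XOR of data positions = 0⊕0⊕1⊕1⊕0⊕1⊕0⊕1⊕1⊕0⊕1⊕1⊕0⊕1⊕0 = 0
p2 (pos 2,3,6,7,10,11,14,15,18,19,22,23,26,27,30,31): XOR of data positions = 0⊕0⊕1⊕0⊕0⊕0⊕0⊕0⊕1⊕1⊕1⊕1⊕0⊕0⊕0 = 1
p4 (pos 4,5,6,7,12,13,14,15,20,21,22,23,28,29,30,31): XOR of data positions = 0⊕0⊕1⊕0⊕1⊕0⊕0⊕1⊕0⊕1⊕1⊕0⊕1⊕0⊕0 = 0
p8 (pos 8,9,10,11,12,13,14,15,24,25,26,27,28,29,30,31): XOR of data positions = 1⊕0⊕0⊕0⊕1⊕0⊕0⊕0⊕1⊕1⊕0⊕0⊕1⊕0⊕0 = 1
p16 (pos 16,17,18,19,20,21,22,23,24,25,26,27,28,29,30,31): XOR of data positions = 1⊕0⊕1⊕1⊕0⊕1⊕1⊕0⊕1⊕1⊕0⊕0⊕1⊕0⊕0 = 0
Codeword: 0100001110001000101101101100100

0100001110001000101101101100100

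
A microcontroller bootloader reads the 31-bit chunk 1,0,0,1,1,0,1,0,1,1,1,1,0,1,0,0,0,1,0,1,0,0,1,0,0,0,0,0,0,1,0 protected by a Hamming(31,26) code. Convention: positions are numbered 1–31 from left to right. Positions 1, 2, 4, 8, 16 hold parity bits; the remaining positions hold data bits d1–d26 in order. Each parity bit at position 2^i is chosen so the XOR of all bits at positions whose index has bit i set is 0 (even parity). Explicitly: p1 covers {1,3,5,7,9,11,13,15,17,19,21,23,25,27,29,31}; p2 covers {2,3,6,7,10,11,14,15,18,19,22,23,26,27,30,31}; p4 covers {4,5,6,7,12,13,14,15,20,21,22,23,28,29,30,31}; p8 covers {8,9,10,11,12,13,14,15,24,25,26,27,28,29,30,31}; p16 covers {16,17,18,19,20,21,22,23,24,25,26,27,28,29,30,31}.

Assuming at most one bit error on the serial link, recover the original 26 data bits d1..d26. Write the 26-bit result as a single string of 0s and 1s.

s1 (pos 1,3,5,7,9,11,13,15,17,19,21,23,25,27,29,31): 1⊕0⊕1⊕1⊕1⊕1⊕0⊕0⊕0⊕0⊕0⊕1⊕0⊕0⊕0⊕0 = 0
s2 (pos 2,3,6,7,10,11,14,15,18,19,22,23,26,27,30,31): 0⊕0⊕0⊕1⊕1⊕1⊕1⊕0⊕1⊕0⊕0⊕1⊕0⊕0⊕1⊕0 = 1
s4 (pos 4,5,6,7,12,13,14,15,20,21,22,23,28,29,30,31): 1⊕1⊕0⊕1⊕1⊕0⊕1⊕0⊕1⊕0⊕0⊕1⊕0⊕0⊕1⊕0 = 0
s8 (pos 8,9,10,11,12,13,14,15,24,25,26,27,28,29,30,31): 0⊕1⊕1⊕1⊕1⊕0⊕1⊕0⊕0⊕0⊕0⊕0⊕0⊕0⊕1⊕0 = 0
s16 (pos 16,17,18,19,20,21,22,23,24,25,26,27,28,29,30,31): 0⊕0⊕1⊕0⊕1⊕0⊕0⊕1⊕0⊕0⊕0⊕0⊕0⊕0⊕1⊕0 = 0
Syndrome s16…s1 = 00010 → error at position 2.
Flip position 2: 1001101011110100010100100000010 → 1101101011110100010100100000010
Read data bits from positions 3,5,6,7,9,10,11,12,13,14,15,17,18,19,20,21,22,23,24,25,26,27,28,29,30,31: 01011111010010100100000010

01011111010010100100000010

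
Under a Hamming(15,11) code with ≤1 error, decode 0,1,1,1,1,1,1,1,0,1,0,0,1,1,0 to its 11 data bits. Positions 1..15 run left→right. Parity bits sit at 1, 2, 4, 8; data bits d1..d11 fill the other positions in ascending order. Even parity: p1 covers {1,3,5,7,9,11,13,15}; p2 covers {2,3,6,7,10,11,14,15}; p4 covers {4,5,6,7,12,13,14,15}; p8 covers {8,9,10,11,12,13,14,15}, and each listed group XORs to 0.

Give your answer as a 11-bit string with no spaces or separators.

11110100110

s1 (pos 1,3,5,7,9,11,13,15): 0⊕1⊕1⊕1⊕0⊕0⊕1⊕0 = 0
s2 (pos 2,3,6,7,10,11,14,15): 1⊕1⊕1⊕1⊕1⊕0⊕1⊕0 = 0
s4 (pos 4,5,6,7,12,13,14,15): 1⊕1⊕1⊕1⊕0⊕1⊕1⊕0 = 0
s8 (pos 8,9,10,11,12,13,14,15): 1⊕0⊕1⊕0⊕0⊕1⊕1⊕0 = 0
Syndrome s8…s1 = 0000 → no error.
Read data bits from positions 3,5,6,7,9,10,11,12,13,14,15: 11110100110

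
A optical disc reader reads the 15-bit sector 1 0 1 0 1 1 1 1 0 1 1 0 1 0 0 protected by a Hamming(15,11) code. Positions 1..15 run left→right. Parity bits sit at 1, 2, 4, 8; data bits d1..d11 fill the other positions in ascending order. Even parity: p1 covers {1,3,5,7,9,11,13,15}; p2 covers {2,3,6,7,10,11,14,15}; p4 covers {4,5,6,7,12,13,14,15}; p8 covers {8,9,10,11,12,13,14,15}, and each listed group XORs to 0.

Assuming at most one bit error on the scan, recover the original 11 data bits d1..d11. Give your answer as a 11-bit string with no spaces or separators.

11110110100

s1 (pos 1,3,5,7,9,11,13,15): 1⊕1⊕1⊕1⊕0⊕1⊕1⊕0 = 0
s2 (pos 2,3,6,7,10,11,14,15): 0⊕1⊕1⊕1⊕1⊕1⊕0⊕0 = 1
s4 (pos 4,5,6,7,12,13,14,15): 0⊕1⊕1⊕1⊕0⊕1⊕0⊕0 = 0
s8 (pos 8,9,10,11,12,13,14,15): 1⊕0⊕1⊕1⊕0⊕1⊕0⊕0 = 0
Syndrome s8…s1 = 0010 → error at position 2.
Flip position 2: 101011110110100 → 111011110110100
Read data bits from positions 3,5,6,7,9,10,11,12,13,14,15: 11110110100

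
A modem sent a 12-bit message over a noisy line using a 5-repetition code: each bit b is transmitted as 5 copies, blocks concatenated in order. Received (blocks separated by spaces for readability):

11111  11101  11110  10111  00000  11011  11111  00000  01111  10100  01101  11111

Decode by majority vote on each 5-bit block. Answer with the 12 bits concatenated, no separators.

Block 1 (11111): 5 ones → 1
Block 2 (11101): 4 ones → 1
Block 3 (11110): 4 ones → 1
Block 4 (10111): 4 ones → 1
Block 5 (00000): 0 ones → 0
Block 6 (11011): 4 ones → 1
Block 7 (11111): 5 ones → 1
Block 8 (00000): 0 ones → 0
Block 9 (01111): 4 ones → 1
Block 10 (10100): 2 ones → 0
Block 11 (01101): 3 ones → 1
Block 12 (11111): 5 ones → 1

111101101011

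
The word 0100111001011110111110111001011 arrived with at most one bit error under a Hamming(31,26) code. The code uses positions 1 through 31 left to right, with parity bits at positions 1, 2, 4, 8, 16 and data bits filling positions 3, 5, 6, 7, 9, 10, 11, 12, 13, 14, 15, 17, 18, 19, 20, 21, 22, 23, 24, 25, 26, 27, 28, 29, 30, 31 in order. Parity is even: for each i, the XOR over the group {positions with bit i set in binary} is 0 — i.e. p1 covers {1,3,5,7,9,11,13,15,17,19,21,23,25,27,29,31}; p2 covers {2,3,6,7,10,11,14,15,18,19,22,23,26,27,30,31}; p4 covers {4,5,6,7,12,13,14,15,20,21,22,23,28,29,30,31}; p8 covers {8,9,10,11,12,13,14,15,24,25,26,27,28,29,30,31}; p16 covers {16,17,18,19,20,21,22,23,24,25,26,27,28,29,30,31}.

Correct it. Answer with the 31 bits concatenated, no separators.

s1 (pos 1,3,5,7,9,11,13,15,17,19,21,23,25,27,29,31): 0⊕0⊕1⊕1⊕0⊕0⊕1⊕1⊕1⊕1⊕1⊕1⊕1⊕0⊕0⊕1 = 0
s2 (pos 2,3,6,7,10,11,14,15,18,19,22,23,26,27,30,31): 1⊕0⊕1⊕1⊕1⊕0⊕1⊕1⊕1⊕1⊕0⊕1⊕0⊕0⊕1⊕1 = 1
s4 (pos 4,5,6,7,12,13,14,15,20,21,22,23,28,29,30,31): 0⊕1⊕1⊕1⊕1⊕1⊕1⊕1⊕1⊕1⊕0⊕1⊕1⊕0⊕1⊕1 = 1
s8 (pos 8,9,10,11,12,13,14,15,24,25,26,27,28,29,30,31): 0⊕0⊕1⊕0⊕1⊕1⊕1⊕1⊕1⊕1⊕0⊕0⊕1⊕0⊕1⊕1 = 0
s16 (pos 16,17,18,19,20,21,22,23,24,25,26,27,28,29,30,31): 0⊕1⊕1⊕1⊕1⊕1⊕0⊕1⊕1⊕1⊕0⊕0⊕1⊕0⊕1⊕1 = 1
Syndrome s16…s1 = 10110 → error at position 22.
Flip position 22: 0100111001011110111110111001011 → 0100111001011110111111111001011

0100111001011110111111111001011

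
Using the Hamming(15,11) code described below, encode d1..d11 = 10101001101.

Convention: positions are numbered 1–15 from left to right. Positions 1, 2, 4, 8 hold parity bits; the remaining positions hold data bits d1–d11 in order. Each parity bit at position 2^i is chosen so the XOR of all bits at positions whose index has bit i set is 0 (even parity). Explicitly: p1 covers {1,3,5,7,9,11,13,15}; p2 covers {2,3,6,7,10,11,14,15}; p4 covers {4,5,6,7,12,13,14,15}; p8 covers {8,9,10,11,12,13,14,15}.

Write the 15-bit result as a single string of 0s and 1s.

011001001001101

Place data at non-parity positions: p1 p2 1 p4 0 1 0 p8 1 0 0 1 1 0 1
p1 (pos 1,3,5,7,9,11,13,15): XOR of data positions = 1⊕0⊕0⊕1⊕0⊕1⊕1 = 0
p2 (pos 2,3,6,7,10,11,14,15): XOR of data positions = 1⊕1⊕0⊕0⊕0⊕0⊕1 = 1
p4 (pos 4,5,6,7,12,13,14,15): XOR of data positions = 0⊕1⊕0⊕1⊕1⊕0⊕1 = 0
p8 (pos 8,9,10,11,12,13,14,15): XOR of data positions = 1⊕0⊕0⊕1⊕1⊕0⊕1 = 0
Codeword: 011001001001101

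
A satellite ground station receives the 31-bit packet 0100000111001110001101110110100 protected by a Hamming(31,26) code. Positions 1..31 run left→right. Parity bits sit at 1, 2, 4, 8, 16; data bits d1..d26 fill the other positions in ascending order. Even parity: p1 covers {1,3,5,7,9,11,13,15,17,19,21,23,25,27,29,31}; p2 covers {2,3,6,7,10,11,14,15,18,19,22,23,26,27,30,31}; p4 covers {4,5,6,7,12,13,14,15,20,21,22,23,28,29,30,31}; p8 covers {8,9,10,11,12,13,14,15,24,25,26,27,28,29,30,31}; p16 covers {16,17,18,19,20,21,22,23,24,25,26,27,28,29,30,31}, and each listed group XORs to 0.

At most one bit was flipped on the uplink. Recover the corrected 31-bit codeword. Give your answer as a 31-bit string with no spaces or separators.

0100001111001110001101110110100

s1 (pos 1,3,5,7,9,11,13,15,17,19,21,23,25,27,29,31): 0⊕0⊕0⊕0⊕1⊕0⊕1⊕1⊕0⊕1⊕0⊕1⊕0⊕1⊕1⊕0 = 1
s2 (pos 2,3,6,7,10,11,14,15,18,19,22,23,26,27,30,31): 1⊕0⊕0⊕0⊕1⊕0⊕1⊕1⊕0⊕1⊕1⊕1⊕1⊕1⊕0⊕0 = 1
s4 (pos 4,5,6,7,12,13,14,15,20,21,22,23,28,29,30,31): 0⊕0⊕0⊕0⊕0⊕1⊕1⊕1⊕1⊕0⊕1⊕1⊕0⊕1⊕0⊕0 = 1
s8 (pos 8,9,10,11,12,13,14,15,24,25,26,27,28,29,30,31): 1⊕1⊕1⊕0⊕0⊕1⊕1⊕1⊕1⊕0⊕1⊕1⊕0⊕1⊕0⊕0 = 0
s16 (pos 16,17,18,19,20,21,22,23,24,25,26,27,28,29,30,31): 0⊕0⊕0⊕1⊕1⊕0⊕1⊕1⊕1⊕0⊕1⊕1⊕0⊕1⊕0⊕0 = 0
Syndrome s16…s1 = 00111 → error at position 7.
Flip position 7: 0100000111001110001101110110100 → 0100001111001110001101110110100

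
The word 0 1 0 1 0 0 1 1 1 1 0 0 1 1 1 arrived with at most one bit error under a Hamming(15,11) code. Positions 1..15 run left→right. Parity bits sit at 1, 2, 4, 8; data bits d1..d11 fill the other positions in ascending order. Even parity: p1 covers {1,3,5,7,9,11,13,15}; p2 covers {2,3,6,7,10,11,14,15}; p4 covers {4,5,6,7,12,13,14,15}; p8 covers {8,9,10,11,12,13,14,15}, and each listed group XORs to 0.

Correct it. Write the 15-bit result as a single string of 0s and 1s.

010101111100111

s1 (pos 1,3,5,7,9,11,13,15): 0⊕0⊕0⊕1⊕1⊕0⊕1⊕1 = 0
s2 (pos 2,3,6,7,10,11,14,15): 1⊕0⊕0⊕1⊕1⊕0⊕1⊕1 = 1
s4 (pos 4,5,6,7,12,13,14,15): 1⊕0⊕0⊕1⊕0⊕1⊕1⊕1 = 1
s8 (pos 8,9,10,11,12,13,14,15): 1⊕1⊕1⊕0⊕0⊕1⊕1⊕1 = 0
Syndrome s8…s1 = 0110 → error at position 6.
Flip position 6: 010100111100111 → 010101111100111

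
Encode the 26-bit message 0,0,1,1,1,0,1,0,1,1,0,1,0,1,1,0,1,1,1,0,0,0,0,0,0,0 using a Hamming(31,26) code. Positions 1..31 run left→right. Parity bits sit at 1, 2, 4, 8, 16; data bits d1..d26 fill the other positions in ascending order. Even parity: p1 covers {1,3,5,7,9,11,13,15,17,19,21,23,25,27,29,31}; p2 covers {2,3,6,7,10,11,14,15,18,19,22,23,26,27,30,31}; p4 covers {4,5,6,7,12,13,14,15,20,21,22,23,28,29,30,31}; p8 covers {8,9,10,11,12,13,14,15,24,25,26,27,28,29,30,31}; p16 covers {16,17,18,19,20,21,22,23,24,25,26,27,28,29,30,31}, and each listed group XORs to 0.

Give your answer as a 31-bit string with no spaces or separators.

1101011110101100101101110000000

Place data at non-parity positions: p1 p2 0 p4 0 1 1 p8 1 0 1 0 1 1 0 p16 1 0 1 1 0 1 1 1 0 0 0 0 0 0 0
p1 (pos 1,3,5,7,9,11,13,15,17,19,21,23,25,27,29,31): XOR of data positions = 0⊕0⊕1⊕1⊕1⊕1⊕0⊕1⊕1⊕0⊕1⊕0⊕0⊕0⊕0 = 1
p2 (pos 2,3,6,7,10,11,14,15,18,19,22,23,26,27,30,31): XOR of data positions = 0⊕1⊕1⊕0⊕1⊕1⊕0⊕0⊕1⊕1⊕1⊕0⊕0⊕0⊕0 = 1
p4 (pos 4,5,6,7,12,13,14,15,20,21,22,23,28,29,30,31): XOR of data positions = 0⊕1⊕1⊕0⊕1⊕1⊕0⊕1⊕0⊕1⊕1⊕0⊕0⊕0⊕0 = 1
p8 (pos 8,9,10,11,12,13,14,15,24,25,26,27,28,29,30,31): XOR of data positions = 1⊕0⊕1⊕0⊕1⊕1⊕0⊕1⊕0⊕0⊕0⊕0⊕0⊕0⊕0 = 1
p16 (pos 16,17,18,19,20,21,22,23,24,25,26,27,28,29,30,31): XOR of data positions = 1⊕0⊕1⊕1⊕0⊕1⊕1⊕1⊕0⊕0⊕0⊕0⊕0⊕0⊕0 = 0
Codeword: 1101011110101100101101110000000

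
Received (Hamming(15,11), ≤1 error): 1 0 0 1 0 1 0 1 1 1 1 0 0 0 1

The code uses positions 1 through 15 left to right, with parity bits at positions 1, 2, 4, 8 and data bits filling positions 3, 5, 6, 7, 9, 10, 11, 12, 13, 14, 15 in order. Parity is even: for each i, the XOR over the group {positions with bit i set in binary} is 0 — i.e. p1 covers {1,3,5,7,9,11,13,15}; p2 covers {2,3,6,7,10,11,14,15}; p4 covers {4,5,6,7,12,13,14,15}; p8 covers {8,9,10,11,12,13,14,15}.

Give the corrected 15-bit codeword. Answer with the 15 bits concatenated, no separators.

s1 (pos 1,3,5,7,9,11,13,15): 1⊕0⊕0⊕0⊕1⊕1⊕0⊕1 = 0
s2 (pos 2,3,6,7,10,11,14,15): 0⊕0⊕1⊕0⊕1⊕1⊕0⊕1 = 0
s4 (pos 4,5,6,7,12,13,14,15): 1⊕0⊕1⊕0⊕0⊕0⊕0⊕1 = 1
s8 (pos 8,9,10,11,12,13,14,15): 1⊕1⊕1⊕1⊕0⊕0⊕0⊕1 = 1
Syndrome s8…s1 = 1100 → error at position 12.
Flip position 12: 100101011110001 → 100101011111001

100101011111001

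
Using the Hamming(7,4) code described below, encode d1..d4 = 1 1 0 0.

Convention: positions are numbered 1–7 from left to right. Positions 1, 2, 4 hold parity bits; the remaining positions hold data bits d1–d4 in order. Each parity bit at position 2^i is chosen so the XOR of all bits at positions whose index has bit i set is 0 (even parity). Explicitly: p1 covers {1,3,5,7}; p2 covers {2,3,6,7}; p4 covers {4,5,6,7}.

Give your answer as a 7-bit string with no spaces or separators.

0111100

Place data at non-parity positions: p1 p2 1 p4 1 0 0
p1 (pos 1,3,5,7): XOR of data positions = 1⊕1⊕0 = 0
p2 (pos 2,3,6,7): XOR of data positions = 1⊕0⊕0 = 1
p4 (pos 4,5,6,7): XOR of data positions = 1⊕0⊕0 = 1
Codeword: 0111100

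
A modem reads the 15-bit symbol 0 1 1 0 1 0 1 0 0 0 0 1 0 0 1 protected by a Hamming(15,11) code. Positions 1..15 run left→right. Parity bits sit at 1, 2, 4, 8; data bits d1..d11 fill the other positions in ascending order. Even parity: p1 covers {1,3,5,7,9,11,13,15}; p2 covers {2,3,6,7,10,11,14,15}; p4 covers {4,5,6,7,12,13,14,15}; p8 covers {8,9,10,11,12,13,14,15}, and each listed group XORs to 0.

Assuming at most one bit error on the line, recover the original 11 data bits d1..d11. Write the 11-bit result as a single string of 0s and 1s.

s1 (pos 1,3,5,7,9,11,13,15): 0⊕1⊕1⊕1⊕0⊕0⊕0⊕1 = 0
s2 (pos 2,3,6,7,10,11,14,15): 1⊕1⊕0⊕1⊕0⊕0⊕0⊕1 = 0
s4 (pos 4,5,6,7,12,13,14,15): 0⊕1⊕0⊕1⊕1⊕0⊕0⊕1 = 0
s8 (pos 8,9,10,11,12,13,14,15): 0⊕0⊕0⊕0⊕1⊕0⊕0⊕1 = 0
Syndrome s8…s1 = 0000 → no error.
Read data bits from positions 3,5,6,7,9,10,11,12,13,14,15: 11010001001

11010001001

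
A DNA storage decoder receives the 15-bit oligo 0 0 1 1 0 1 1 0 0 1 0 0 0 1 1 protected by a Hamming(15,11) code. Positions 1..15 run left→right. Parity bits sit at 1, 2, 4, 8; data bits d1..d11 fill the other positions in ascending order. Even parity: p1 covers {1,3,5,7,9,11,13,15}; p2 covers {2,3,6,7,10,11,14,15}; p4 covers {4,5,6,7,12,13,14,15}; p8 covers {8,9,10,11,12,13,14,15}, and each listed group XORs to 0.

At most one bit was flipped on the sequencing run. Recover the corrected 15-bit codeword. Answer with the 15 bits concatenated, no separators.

s1 (pos 1,3,5,7,9,11,13,15): 0⊕1⊕0⊕1⊕0⊕0⊕0⊕1 = 1
s2 (pos 2,3,6,7,10,11,14,15): 0⊕1⊕1⊕1⊕1⊕0⊕1⊕1 = 0
s4 (pos 4,5,6,7,12,13,14,15): 1⊕0⊕1⊕1⊕0⊕0⊕1⊕1 = 1
s8 (pos 8,9,10,11,12,13,14,15): 0⊕0⊕1⊕0⊕0⊕0⊕1⊕1 = 1
Syndrome s8…s1 = 1101 → error at position 13.
Flip position 13: 001101100100011 → 001101100100111

001101100100111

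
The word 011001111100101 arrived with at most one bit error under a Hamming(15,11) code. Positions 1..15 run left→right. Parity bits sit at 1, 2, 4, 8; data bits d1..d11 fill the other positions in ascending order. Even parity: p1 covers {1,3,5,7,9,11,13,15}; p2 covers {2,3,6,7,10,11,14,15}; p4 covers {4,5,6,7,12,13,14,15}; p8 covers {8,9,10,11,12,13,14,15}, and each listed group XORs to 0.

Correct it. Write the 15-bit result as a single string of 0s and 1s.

011001110100101

s1 (pos 1,3,5,7,9,11,13,15): 0⊕1⊕0⊕1⊕1⊕0⊕1⊕1 = 1
s2 (pos 2,3,6,7,10,11,14,15): 1⊕1⊕1⊕1⊕1⊕0⊕0⊕1 = 0
s4 (pos 4,5,6,7,12,13,14,15): 0⊕0⊕1⊕1⊕0⊕1⊕0⊕1 = 0
s8 (pos 8,9,10,11,12,13,14,15): 1⊕1⊕1⊕0⊕0⊕1⊕0⊕1 = 1
Syndrome s8…s1 = 1001 → error at position 9.
Flip position 9: 011001111100101 → 011001110100101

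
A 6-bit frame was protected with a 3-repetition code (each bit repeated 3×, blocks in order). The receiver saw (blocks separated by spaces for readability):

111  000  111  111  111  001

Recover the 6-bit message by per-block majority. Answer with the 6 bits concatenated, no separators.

Block 1 (111): 3 ones → 1
Block 2 (000): 0 ones → 0
Block 3 (111): 3 ones → 1
Block 4 (111): 3 ones → 1
Block 5 (111): 3 ones → 1
Block 6 (001): 1 one → 0

101110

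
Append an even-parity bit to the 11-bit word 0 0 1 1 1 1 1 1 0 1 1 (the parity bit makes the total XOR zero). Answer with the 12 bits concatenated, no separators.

001111110110

XOR of the 11 data bits: 0⊕0⊕1⊕1⊕1⊕1⊕1⊕1⊕0⊕1⊕1 = 0
Parity bit = 0 (so all 12 bits XOR to 0).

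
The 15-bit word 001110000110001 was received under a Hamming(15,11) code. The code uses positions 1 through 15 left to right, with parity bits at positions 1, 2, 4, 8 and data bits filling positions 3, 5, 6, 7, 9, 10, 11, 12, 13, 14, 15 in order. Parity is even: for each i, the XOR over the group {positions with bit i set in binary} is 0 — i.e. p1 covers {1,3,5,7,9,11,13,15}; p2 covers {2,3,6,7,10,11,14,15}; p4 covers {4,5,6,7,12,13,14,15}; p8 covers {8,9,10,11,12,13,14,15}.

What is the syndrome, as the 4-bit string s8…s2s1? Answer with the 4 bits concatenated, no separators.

s1 (pos 1,3,5,7,9,11,13,15): 0⊕1⊕1⊕0⊕0⊕1⊕0⊕1 = 0
s2 (pos 2,3,6,7,10,11,14,15): 0⊕1⊕0⊕0⊕1⊕1⊕0⊕1 = 0
s4 (pos 4,5,6,7,12,13,14,15): 1⊕1⊕0⊕0⊕0⊕0⊕0⊕1 = 1
s8 (pos 8,9,10,11,12,13,14,15): 0⊕0⊕1⊕1⊕0⊕0⊕0⊕1 = 1
Syndrome s8…s1 = 1100 → error at position 12.

1100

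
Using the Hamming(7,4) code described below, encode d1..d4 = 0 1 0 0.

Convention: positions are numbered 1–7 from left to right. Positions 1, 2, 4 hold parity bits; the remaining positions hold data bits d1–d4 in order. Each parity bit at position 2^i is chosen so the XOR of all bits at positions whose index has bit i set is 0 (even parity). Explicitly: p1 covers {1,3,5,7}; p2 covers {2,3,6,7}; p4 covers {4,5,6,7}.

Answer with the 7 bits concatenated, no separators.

1001100

Place data at non-parity positions: p1 p2 0 p4 1 0 0
p1 (pos 1,3,5,7): XOR of data positions = 0⊕1⊕0 = 1
p2 (pos 2,3,6,7): XOR of data positions = 0⊕0⊕0 = 0
p4 (pos 4,5,6,7): XOR of data positions = 1⊕0⊕0 = 1
Codeword: 1001100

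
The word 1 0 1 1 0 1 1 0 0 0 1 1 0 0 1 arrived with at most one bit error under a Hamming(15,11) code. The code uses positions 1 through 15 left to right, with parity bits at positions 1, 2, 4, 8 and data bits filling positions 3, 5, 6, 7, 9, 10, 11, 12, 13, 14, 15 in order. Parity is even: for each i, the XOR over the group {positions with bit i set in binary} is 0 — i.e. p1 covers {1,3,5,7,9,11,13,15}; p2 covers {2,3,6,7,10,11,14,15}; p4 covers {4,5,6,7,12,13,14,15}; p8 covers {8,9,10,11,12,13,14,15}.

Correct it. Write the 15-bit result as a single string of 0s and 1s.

101101100011000

s1 (pos 1,3,5,7,9,11,13,15): 1⊕1⊕0⊕1⊕0⊕1⊕0⊕1 = 1
s2 (pos 2,3,6,7,10,11,14,15): 0⊕1⊕1⊕1⊕0⊕1⊕0⊕1 = 1
s4 (pos 4,5,6,7,12,13,14,15): 1⊕0⊕1⊕1⊕1⊕0⊕0⊕1 = 1
s8 (pos 8,9,10,11,12,13,14,15): 0⊕0⊕0⊕1⊕1⊕0⊕0⊕1 = 1
Syndrome s8…s1 = 1111 → error at position 15.
Flip position 15: 101101100011001 → 101101100011000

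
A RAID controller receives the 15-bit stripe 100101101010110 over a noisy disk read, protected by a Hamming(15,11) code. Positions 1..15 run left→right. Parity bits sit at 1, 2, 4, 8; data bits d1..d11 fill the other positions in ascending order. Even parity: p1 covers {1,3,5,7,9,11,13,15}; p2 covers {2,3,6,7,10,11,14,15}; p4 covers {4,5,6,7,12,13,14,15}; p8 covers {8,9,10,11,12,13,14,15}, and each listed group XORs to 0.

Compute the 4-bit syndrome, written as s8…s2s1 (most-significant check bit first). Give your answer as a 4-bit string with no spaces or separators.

s1 (pos 1,3,5,7,9,11,13,15): 1⊕0⊕0⊕1⊕1⊕1⊕1⊕0 = 1
s2 (pos 2,3,6,7,10,11,14,15): 0⊕0⊕1⊕1⊕0⊕1⊕1⊕0 = 0
s4 (pos 4,5,6,7,12,13,14,15): 1⊕0⊕1⊕1⊕0⊕1⊕1⊕0 = 1
s8 (pos 8,9,10,11,12,13,14,15): 0⊕1⊕0⊕1⊕0⊕1⊕1⊕0 = 0
Syndrome s8…s1 = 0101 → error at position 5.

0101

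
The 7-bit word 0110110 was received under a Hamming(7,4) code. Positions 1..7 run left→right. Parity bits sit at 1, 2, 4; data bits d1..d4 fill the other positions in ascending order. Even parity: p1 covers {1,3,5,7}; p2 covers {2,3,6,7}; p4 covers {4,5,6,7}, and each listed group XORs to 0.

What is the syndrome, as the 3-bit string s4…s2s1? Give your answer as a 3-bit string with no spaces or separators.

010

s1 (pos 1,3,5,7): 0⊕1⊕1⊕0 = 0
s2 (pos 2,3,6,7): 1⊕1⊕1⊕0 = 1
s4 (pos 4,5,6,7): 0⊕1⊕1⊕0 = 0
Syndrome s4…s1 = 010 → error at position 2.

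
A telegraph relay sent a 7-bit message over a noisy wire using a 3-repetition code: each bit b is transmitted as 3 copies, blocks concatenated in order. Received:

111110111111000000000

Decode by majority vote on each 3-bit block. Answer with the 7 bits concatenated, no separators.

1111000

Block 1 (111): 3 ones → 1
Block 2 (110): 2 ones → 1
Block 3 (111): 3 ones → 1
Block 4 (111): 3 ones → 1
Block 5 (000): 0 ones → 0
Block 6 (000): 0 ones → 0
Block 7 (000): 0 ones → 0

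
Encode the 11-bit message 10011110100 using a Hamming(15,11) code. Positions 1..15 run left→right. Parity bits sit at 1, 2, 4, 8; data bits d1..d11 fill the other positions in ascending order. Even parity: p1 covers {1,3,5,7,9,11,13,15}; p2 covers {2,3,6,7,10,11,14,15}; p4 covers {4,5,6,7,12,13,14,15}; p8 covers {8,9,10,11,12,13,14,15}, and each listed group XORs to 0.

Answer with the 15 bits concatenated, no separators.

101000101110100

Place data at non-parity positions: p1 p2 1 p4 0 0 1 p8 1 1 1 0 1 0 0
p1 (pos 1,3,5,7,9,11,13,15): XOR of data positions = 1⊕0⊕1⊕1⊕1⊕1⊕0 = 1
p2 (pos 2,3,6,7,10,11,14,15): XOR of data positions = 1⊕0⊕1⊕1⊕1⊕0⊕0 = 0
p4 (pos 4,5,6,7,12,13,14,15): XOR of data positions = 0⊕0⊕1⊕0⊕1⊕0⊕0 = 0
p8 (pos 8,9,10,11,12,13,14,15): XOR of data positions = 1⊕1⊕1⊕0⊕1⊕0⊕0 = 0
Codeword: 101000101110100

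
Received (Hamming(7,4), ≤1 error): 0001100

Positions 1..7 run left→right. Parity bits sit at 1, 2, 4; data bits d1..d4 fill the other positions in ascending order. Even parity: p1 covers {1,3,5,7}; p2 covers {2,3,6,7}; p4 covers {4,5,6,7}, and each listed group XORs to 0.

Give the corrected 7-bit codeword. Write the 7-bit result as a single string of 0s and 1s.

1001100

s1 (pos 1,3,5,7): 0⊕0⊕1⊕0 = 1
s2 (pos 2,3,6,7): 0⊕0⊕0⊕0 = 0
s4 (pos 4,5,6,7): 1⊕1⊕0⊕0 = 0
Syndrome s4…s1 = 001 → error at position 1.
Flip position 1: 0001100 → 1001100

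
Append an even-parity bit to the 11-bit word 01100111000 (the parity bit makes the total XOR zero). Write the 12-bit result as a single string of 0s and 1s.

XOR of the 11 data bits: 0⊕1⊕1⊕0⊕0⊕1⊕1⊕1⊕0⊕0⊕0 = 1
Parity bit = 1 (so all 12 bits XOR to 0).

011001110001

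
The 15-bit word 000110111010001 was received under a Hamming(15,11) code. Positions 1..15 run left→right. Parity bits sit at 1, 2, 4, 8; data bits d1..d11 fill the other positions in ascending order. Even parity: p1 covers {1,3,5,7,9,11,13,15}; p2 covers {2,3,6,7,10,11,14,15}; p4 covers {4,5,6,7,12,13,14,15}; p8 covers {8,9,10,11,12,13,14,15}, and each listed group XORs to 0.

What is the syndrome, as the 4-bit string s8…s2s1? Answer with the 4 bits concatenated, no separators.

s1 (pos 1,3,5,7,9,11,13,15): 0⊕0⊕1⊕1⊕1⊕1⊕0⊕1 = 1
s2 (pos 2,3,6,7,10,11,14,15): 0⊕0⊕0⊕1⊕0⊕1⊕0⊕1 = 1
s4 (pos 4,5,6,7,12,13,14,15): 1⊕1⊕0⊕1⊕0⊕0⊕0⊕1 = 0
s8 (pos 8,9,10,11,12,13,14,15): 1⊕1⊕0⊕1⊕0⊕0⊕0⊕1 = 0
Syndrome s8…s1 = 0011 → error at position 3.

0011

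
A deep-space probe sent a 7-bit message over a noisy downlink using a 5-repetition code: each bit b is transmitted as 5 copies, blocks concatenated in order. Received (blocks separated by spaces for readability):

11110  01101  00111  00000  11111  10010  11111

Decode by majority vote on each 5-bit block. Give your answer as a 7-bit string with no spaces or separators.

Block 1 (11110): 4 ones → 1
Block 2 (01101): 3 ones → 1
Block 3 (00111): 3 ones → 1
Block 4 (00000): 0 ones → 0
Block 5 (11111): 5 ones → 1
Block 6 (10010): 2 ones → 0
Block 7 (11111): 5 ones → 1

1110101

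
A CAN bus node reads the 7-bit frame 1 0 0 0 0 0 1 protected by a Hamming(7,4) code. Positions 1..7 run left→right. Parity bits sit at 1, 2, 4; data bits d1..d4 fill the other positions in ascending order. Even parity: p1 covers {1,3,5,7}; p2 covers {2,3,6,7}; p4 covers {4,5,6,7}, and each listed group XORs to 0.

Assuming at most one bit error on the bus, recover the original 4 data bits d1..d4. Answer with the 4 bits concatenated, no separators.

0011

s1 (pos 1,3,5,7): 1⊕0⊕0⊕1 = 0
s2 (pos 2,3,6,7): 0⊕0⊕0⊕1 = 1
s4 (pos 4,5,6,7): 0⊕0⊕0⊕1 = 1
Syndrome s4…s1 = 110 → error at position 6.
Flip position 6: 1000001 → 1000011
Read data bits from positions 3,5,6,7: 0011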